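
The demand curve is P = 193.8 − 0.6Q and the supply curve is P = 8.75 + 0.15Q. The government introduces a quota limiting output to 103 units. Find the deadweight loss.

Competitive equilibrium: 193.8 − 0.6Q = 8.75 + 0.15Q → Q* = 246.73333, P* = 45.76.
At Q = 103: demand price = 193.8 − 0.6·103 = 132; supply price = 8.75 + 0.15·103 = 24.2.
ΔQ = 246.73333 − 103 = 143.73333; wedge = 132 − 24.2 = 107.8.
Welfare loss = ½ × 143.73333 × 107.8 = 7747.23.

7747.23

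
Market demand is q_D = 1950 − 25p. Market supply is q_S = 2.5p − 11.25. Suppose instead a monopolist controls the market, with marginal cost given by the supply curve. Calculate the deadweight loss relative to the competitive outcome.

In inverse form: demand p = 78 − 0.04q, supply p = 4.5 + 0.4q.
Competitive equilibrium: 78 − 0.04q = 4.5 + 0.4q → q* = 167.0455, p* = 71.3182.
Marginal revenue: MR = 78 − 0.08q. Set MR = MC: 78 − 0.08q = 4.5 + 0.4q → q_m = 153.125.
Price p_m = 78 − 0.04·153.125 = 71.875; MC(q_m) = 4.5 + 0.4·153.125 = 65.75.
Competitive q* = 167.0455, so Δq = 13.9205; wedge = 71.875 − 65.75 = 6.125.
The triangle = ½ × 13.9205 × 6.125 = 42.63.

42.63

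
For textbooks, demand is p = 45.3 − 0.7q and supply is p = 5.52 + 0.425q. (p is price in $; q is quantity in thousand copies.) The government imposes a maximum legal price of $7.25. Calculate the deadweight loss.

Competitive equilibrium: 45.3 − 0.7q = 5.52 + 0.425q → q* = 35.36, p* = 20.548.
At the ceiling p = 7.25, quantity supplied = (7.25 − 5.52)/0.425 = 4.0706.
Willingness to pay at q' = 4.0706: 45.3 − 0.7·4.0706 = 42.4506.
Δq = 35.36 − 4.0706 = 31.2894; wedge = 42.4506 − 7.25 = 35.2006.
Welfare loss = ½ × 31.2894 × 35.2006 = $550.70 thousand.

$550.70 thousand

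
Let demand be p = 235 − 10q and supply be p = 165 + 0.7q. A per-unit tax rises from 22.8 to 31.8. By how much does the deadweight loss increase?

22.96

Competitive equilibrium: 235 − 10q = 165 + 0.7q → q* = 6.5421, p* = 169.5794.
For a per-unit tax t: Δq = t/10.7, so DWL = ½·t·(t/10.7) = t²/21.4.
At t = 22.8: DWL = 24.292. At t = 31.8: DWL = 47.254.
Increase = 47.254 − 24.292 = 22.96.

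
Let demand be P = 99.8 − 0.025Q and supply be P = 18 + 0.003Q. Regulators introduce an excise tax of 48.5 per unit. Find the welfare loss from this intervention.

42004.46

Competitive equilibrium: 99.8 − 0.025Q = 18 + 0.003Q → Q* = 2921.42857, P* = 26.76429.
With the tax, the buyer price exceeds the seller price by 48.5: (99.8 − 0.025Q) − (18 + 0.003Q) = 48.5 → Q' = 1189.28571.
ΔQ = 2921.42857 − 1189.28571 = 1732.14286; the wedge equals the tax, 48.5.
Welfare loss = ½ × 1732.14286 × 48.5 = 42004.46.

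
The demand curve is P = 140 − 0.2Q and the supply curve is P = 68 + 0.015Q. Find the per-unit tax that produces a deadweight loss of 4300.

43

Competitive equilibrium: 140 − 0.2Q = 68 + 0.015Q → Q* = 334.8837, P* = 73.0233.
A tax t gives ΔQ = t/0.215 and wedge t, so DWL = t²/0.43.
t²/0.43 = 4300 → t² = 1849 → t = 43.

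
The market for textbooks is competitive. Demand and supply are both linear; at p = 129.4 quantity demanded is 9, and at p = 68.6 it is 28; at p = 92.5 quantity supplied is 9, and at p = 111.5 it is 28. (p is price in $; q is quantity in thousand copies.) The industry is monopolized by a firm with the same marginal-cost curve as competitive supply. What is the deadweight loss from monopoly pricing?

$124.22 thousand

Demand slope = (68.6 − 129.4)/(28 − 9) = −3.2, so p = 158.2 − 3.2q.
Supply slope = (111.5 − 92.5)/(28 − 9) = 1, so p = 83.5 + q.
Competitive equilibrium: 158.2 − 3.2q = 83.5 + q → q* = 17.7857, p* = 101.2857.
Marginal revenue: MR = 158.2 − 6.4q. Set MR = MC: 158.2 − 6.4q = 83.5 + q → q_m = 10.0946.
Price p_m = 158.2 − 3.2·10.0946 = 125.8973; MC(q_m) = 83.5 + 1·10.0946 = 93.5946.
Competitive q* = 17.7857, so Δq = 7.6911; wedge = 125.8973 − 93.5946 = 32.3027.
DWL = ½ × 7.6911 × 32.3027 = $124.22 thousand.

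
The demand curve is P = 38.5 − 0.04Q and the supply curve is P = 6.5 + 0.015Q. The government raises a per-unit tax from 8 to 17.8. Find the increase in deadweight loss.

Competitive equilibrium: 38.5 − 0.04Q = 6.5 + 0.015Q → Q* = 581.8182, P* = 15.2273.
For a per-unit tax t: ΔQ = t/0.055, so DWL = ½·t·(t/0.055) = t²/0.11.
At t = 8: DWL = 581.818. At t = 17.8: DWL = 2880.364.
Increase = 2880.364 − 581.818 = 2298.55.

2298.55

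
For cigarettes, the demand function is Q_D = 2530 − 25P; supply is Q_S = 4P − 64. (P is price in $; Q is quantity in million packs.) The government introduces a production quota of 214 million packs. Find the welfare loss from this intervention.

$923.21 million

In inverse form: demand P = 101.2 − 0.04Q, supply P = 16 + 0.25Q.
Competitive equilibrium: 101.2 − 0.04Q = 16 + 0.25Q → Q* = 293.7931, P* = 89.4483.
At Q = 214: demand price = 101.2 − 0.04·214 = 92.64; supply price = 16 + 0.25·214 = 69.5.
ΔQ = 293.7931 − 214 = 79.7931; wedge = 92.64 − 69.5 = 23.14.
DWL = ½ × 79.7931 × 23.14 = $923.21 million.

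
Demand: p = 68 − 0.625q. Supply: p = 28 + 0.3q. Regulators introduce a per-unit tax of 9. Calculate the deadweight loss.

Competitive equilibrium: 68 − 0.625q = 28 + 0.3q → q* = 43.2432, p* = 40.973.
With the tax, the buyer price exceeds the seller price by 9: (68 − 0.625q) − (28 + 0.3q) = 9 → q' = 33.5135.
Δq = 43.2432 − 33.5135 = 9.7297; the wedge equals the tax, 9.
Welfare loss = ½ × 9.7297 × 9 = 43.78.

43.78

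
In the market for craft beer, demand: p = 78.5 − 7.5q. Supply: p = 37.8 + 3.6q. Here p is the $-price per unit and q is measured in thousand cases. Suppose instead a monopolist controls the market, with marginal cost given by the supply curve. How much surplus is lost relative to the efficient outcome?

$12.13 thousand

Competitive equilibrium: 78.5 − 7.5q = 37.8 + 3.6q → q* = 3.6667, p* = 51.
Marginal revenue: MR = 78.5 − 15q. Set MR = MC: 78.5 − 15q = 37.8 + 3.6q → q_m = 2.1882.
Price p_m = 78.5 − 7.5·2.1882 = 62.0885; MC(q_m) = 37.8 + 3.6·2.1882 = 45.6775.
Competitive q* = 3.6667, so Δq = 1.4785; wedge = 62.0885 − 45.6775 = 16.411.
Welfare loss = ½ × 1.4785 × 16.411 = $12.13 thousand.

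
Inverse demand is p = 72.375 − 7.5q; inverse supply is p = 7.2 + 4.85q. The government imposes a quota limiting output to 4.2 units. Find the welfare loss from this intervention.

7.17

Competitive equilibrium: 72.375 − 7.5q = 7.2 + 4.85q → q* = 5.2773, p* = 32.795.
At q = 4.2: demand price = 72.375 − 7.5·4.2 = 40.875; supply price = 7.2 + 4.85·4.2 = 27.57.
Δq = 5.2773 − 4.2 = 1.0773; wedge = 40.875 − 27.57 = 13.305.
DWL = ½ × 1.0773 × 13.305 = 7.17.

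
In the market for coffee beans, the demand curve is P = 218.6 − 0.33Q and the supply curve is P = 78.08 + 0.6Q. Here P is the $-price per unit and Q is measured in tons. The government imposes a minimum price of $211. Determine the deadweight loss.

Competitive equilibrium: 218.6 − 0.33Q = 78.08 + 0.6Q → Q* = 151.09677, P* = 168.73806.
At the floor P = 211, quantity demanded = (218.6 − 211)/0.33 = 23.0303.
Sellers' marginal cost at Q' = 23.0303: 78.08 + 0.6·23.0303 = 91.89818.
ΔQ = 151.09677 − 23.0303 = 128.06647; wedge = 211 − 91.89818 = 119.10182.
DWL = ½ × 128.06647 × 119.10182 = $7626.47.

$7626.47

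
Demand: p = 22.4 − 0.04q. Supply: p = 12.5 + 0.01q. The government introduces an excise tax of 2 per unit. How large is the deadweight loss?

Competitive equilibrium: 22.4 − 0.04q = 12.5 + 0.01q → q* = 198, p* = 14.48.
With the tax, the buyer price exceeds the seller price by 2: (22.4 − 0.04q) − (12.5 + 0.01q) = 2 → q' = 158.
Δq = 198 − 158 = 40; the wedge equals the tax, 2.
The triangle = ½ × 40 × 2 = 40.

40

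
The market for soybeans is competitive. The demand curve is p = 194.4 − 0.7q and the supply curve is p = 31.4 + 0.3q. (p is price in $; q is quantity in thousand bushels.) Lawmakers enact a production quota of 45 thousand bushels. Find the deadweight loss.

$6962 thousand

Competitive equilibrium: 194.4 − 0.7q = 31.4 + 0.3q → q* = 163, p* = 80.3.
At q = 45: demand price = 194.4 − 0.7·45 = 162.9; supply price = 31.4 + 0.3·45 = 44.9.
Δq = 163 − 45 = 118; wedge = 162.9 − 44.9 = 118.
DWL = ½ × 118 × 118 = $6962 thousand.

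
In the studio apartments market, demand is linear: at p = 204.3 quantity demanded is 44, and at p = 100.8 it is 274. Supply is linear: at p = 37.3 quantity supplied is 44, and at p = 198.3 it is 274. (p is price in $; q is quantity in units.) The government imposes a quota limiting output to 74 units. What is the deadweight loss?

$7633.15

Demand slope = (100.8 − 204.3)/(274 − 44) = −0.45, so p = 224.1 − 0.45q.
Supply slope = (198.3 − 37.3)/(274 − 44) = 0.7, so p = 6.5 + 0.7q.
Competitive equilibrium: 224.1 − 0.45q = 6.5 + 0.7q → q* = 189.2174, p* = 138.9522.
At q = 74: demand price = 224.1 − 0.45·74 = 190.8; supply price = 6.5 + 0.7·74 = 58.3.
Δq = 189.2174 − 74 = 115.2174; wedge = 190.8 − 58.3 = 132.5.
DWL = ½ × 115.2174 × 132.5 = $7633.15.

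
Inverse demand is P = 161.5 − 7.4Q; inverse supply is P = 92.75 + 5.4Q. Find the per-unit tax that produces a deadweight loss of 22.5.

24

Competitive equilibrium: 161.5 − 7.4Q = 92.75 + 5.4Q → Q* = 5.3711, P* = 121.7539.
A tax t gives ΔQ = t/12.8 and wedge t, so DWL = t²/25.6.
t²/25.6 = 22.5 → t² = 576 → t = 24.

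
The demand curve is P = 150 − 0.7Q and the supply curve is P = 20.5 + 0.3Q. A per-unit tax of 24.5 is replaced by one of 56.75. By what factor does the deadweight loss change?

5.365

Competitive equilibrium: 150 − 0.7Q = 20.5 + 0.3Q → Q* = 129.5, P* = 59.35.
For a per-unit tax t: ΔQ = t/1, so DWL = ½·t·(t/1) = t²/2.
At t = 24.5: DWL = 300.125. At t = 56.75: DWL = 1610.281.
Ratio = (56.75/24.5)² = 5.365.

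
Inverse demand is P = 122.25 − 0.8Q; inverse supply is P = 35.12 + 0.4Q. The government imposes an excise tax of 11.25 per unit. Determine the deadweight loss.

52.73

Competitive equilibrium: 122.25 − 0.8Q = 35.12 + 0.4Q → Q* = 72.6083, P* = 64.1633.
With the tax, the buyer price exceeds the seller price by 11.25: (122.25 − 0.8Q) − (35.12 + 0.4Q) = 11.25 → Q' = 63.2333.
ΔQ = 72.6083 − 63.2333 = 9.375; the wedge equals the tax, 11.25.
Deadweight loss = ½ × 9.375 × 11.25 = 52.73.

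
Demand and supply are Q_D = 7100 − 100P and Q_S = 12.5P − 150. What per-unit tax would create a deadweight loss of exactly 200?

6

In inverse form: demand P = 71 − 0.01Q, supply P = 12 + 0.08Q.
Competitive equilibrium: 71 − 0.01Q = 12 + 0.08Q → Q* = 655.5556, P* = 64.4444.
A tax t gives ΔQ = t/0.09 and wedge t, so DWL = t²/0.18.
t²/0.18 = 200 → t² = 36 → t = 6.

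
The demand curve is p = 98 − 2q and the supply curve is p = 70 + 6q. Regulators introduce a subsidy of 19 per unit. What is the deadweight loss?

22.56

Competitive equilibrium: 98 − 2q = 70 + 6q → q* = 3.5, p* = 91.
The subsidy lowers effective supply by 19: p = 51 + 6q.
New quantity: 98 − 2q = 51 + 6q → q' = 5.875.
Overproduction Δq = 5.875 − 3.5 = 2.375; wedge = subsidy = 19.
The triangle = ½ × 2.375 × 19 = 22.56.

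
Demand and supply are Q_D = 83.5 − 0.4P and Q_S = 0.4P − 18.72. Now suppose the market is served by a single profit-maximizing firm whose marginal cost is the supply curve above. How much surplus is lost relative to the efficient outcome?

In inverse form: demand P = 208.75 − 2.5Q, supply P = 46.8 + 2.5Q.
Competitive equilibrium: 208.75 − 2.5Q = 46.8 + 2.5Q → Q* = 32.39, P* = 127.775.
Marginal revenue: MR = 208.75 − 5Q. Set MR = MC: 208.75 − 5Q = 46.8 + 2.5Q → Q_m = 21.5933.
Price P_m = 208.75 − 2.5·21.5933 = 154.7668; MC(Q_m) = 46.8 + 2.5·21.5933 = 100.7833.
Competitive Q* = 32.39, so ΔQ = 10.7967; wedge = 154.7668 − 100.7833 = 53.9835.
Welfare loss = ½ × 10.7967 × 53.9835 = 291.42.

291.42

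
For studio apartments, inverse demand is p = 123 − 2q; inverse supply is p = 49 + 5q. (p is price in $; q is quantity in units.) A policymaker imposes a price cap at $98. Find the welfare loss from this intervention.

Competitive equilibrium: 123 − 2q = 49 + 5q → q* = 10.5714, p* = 101.8571.
At the ceiling p = 98, quantity supplied = (98 − 49)/5 = 9.8.
Willingness to pay at q' = 9.8: 123 − 2·9.8 = 103.4.
Δq = 10.5714 − 9.8 = 0.7714; wedge = 103.4 − 98 = 5.4.
The triangle = ½ × 0.7714 × 5.4 = $2.08.

$2.08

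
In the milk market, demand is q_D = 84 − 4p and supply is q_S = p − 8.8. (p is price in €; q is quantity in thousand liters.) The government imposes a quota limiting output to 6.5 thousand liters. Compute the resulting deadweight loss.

In inverse form: demand p = 21 − 0.25q, supply p = 8.8 + q.
Competitive equilibrium: 21 − 0.25q = 8.8 + q → q* = 9.76, p* = 18.56.
At q = 6.5: demand price = 21 − 0.25·6.5 = 19.375; supply price = 8.8 + 1·6.5 = 15.3.
Δq = 9.76 − 6.5 = 3.26; wedge = 19.375 − 15.3 = 4.075.
The triangle = ½ × 3.26 × 4.075 = €6.64 thousand.

€6.64 thousand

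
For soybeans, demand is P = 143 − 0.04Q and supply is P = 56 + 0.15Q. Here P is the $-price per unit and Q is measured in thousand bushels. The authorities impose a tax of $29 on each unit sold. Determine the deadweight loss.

Competitive equilibrium: 143 − 0.04Q = 56 + 0.15Q → Q* = 457.8947, P* = 124.6842.
With the tax, the buyer price exceeds the seller price by 29: (143 − 0.04Q) − (56 + 0.15Q) = 29 → Q' = 305.2632.
ΔQ = 457.8947 − 305.2632 = 152.6315; the wedge equals the tax, 29.
The triangle = ½ × 152.6315 × 29 = $2213.16 thousand.

$2213.16 thousand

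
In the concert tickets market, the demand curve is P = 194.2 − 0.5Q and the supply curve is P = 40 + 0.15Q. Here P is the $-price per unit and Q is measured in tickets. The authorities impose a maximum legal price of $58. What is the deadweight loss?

$4466.49

Competitive equilibrium: 194.2 − 0.5Q = 40 + 0.15Q → Q* = 237.2308, P* = 75.5846.
At the ceiling P = 58, quantity supplied = (58 − 40)/0.15 = 120.
Willingness to pay at Q' = 120: 194.2 − 0.5·120 = 134.2.
ΔQ = 237.2308 − 120 = 117.2308; wedge = 134.2 − 58 = 76.2.
DWL = ½ × 117.2308 × 76.2 = $4466.49.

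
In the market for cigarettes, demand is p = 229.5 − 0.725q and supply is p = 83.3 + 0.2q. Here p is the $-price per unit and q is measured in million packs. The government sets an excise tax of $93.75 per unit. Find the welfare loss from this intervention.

$4750.84 million

Competitive equilibrium: 229.5 − 0.725q = 83.3 + 0.2q → q* = 158.05405, p* = 114.91081.
With the tax, the buyer price exceeds the seller price by 93.75: (229.5 − 0.725q) − (83.3 + 0.2q) = 93.75 → q' = 56.7027.
Δq = 158.05405 − 56.7027 = 101.35135; the wedge equals the tax, 93.75.
Welfare loss = ½ × 101.35135 × 93.75 = $4750.84 million.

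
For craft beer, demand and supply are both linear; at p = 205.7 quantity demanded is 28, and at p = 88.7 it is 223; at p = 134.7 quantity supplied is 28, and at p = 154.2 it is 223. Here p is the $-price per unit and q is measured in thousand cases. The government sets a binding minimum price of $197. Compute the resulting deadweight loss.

$2644.80 thousand

Demand slope = (88.7 − 205.7)/(223 − 28) = −0.6, so p = 222.5 − 0.6q.
Supply slope = (154.2 − 134.7)/(223 − 28) = 0.1, so p = 131.9 + 0.1q.
Competitive equilibrium: 222.5 − 0.6q = 131.9 + 0.1q → q* = 129.4286, p* = 144.8429.
At the floor p = 197, quantity demanded = (222.5 − 197)/0.6 = 42.5.
Sellers' marginal cost at q' = 42.5: 131.9 + 0.1·42.5 = 136.15.
Δq = 129.4286 − 42.5 = 86.9286; wedge = 197 − 136.15 = 60.85.
The triangle = ½ × 86.9286 × 60.85 = $2644.80 thousand.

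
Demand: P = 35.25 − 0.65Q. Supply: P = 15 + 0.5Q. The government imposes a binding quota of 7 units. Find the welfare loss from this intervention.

64.71

Competitive equilibrium: 35.25 − 0.65Q = 15 + 0.5Q → Q* = 17.6087, P* = 23.8043.
At Q = 7: demand price = 35.25 − 0.65·7 = 30.7; supply price = 15 + 0.5·7 = 18.5.
ΔQ = 17.6087 − 7 = 10.6087; wedge = 30.7 − 18.5 = 12.2.
Welfare loss = ½ × 10.6087 × 12.2 = 64.71.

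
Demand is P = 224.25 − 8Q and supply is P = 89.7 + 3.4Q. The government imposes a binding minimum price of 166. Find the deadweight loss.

Competitive equilibrium: 224.25 − 8Q = 89.7 + 3.4Q → Q* = 11.8026, P* = 129.8289.
At the floor P = 166, quantity demanded = (224.25 − 166)/8 = 7.2813.
Sellers' marginal cost at Q' = 7.2813: 89.7 + 3.4·7.2813 = 114.4564.
ΔQ = 11.8026 − 7.2813 = 4.5213; wedge = 166 − 114.4564 = 51.5436.
Deadweight loss = ½ × 4.5213 × 51.5436 = 116.52.

116.52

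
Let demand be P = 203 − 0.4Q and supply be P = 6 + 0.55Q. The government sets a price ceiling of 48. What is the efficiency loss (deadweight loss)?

8152.07

Competitive equilibrium: 203 − 0.4Q = 6 + 0.55Q → Q* = 207.3684, P* = 120.0526.
At the ceiling P = 48, quantity supplied = (48 − 6)/0.55 = 76.3636.
Willingness to pay at Q' = 76.3636: 203 − 0.4·76.3636 = 172.4546.
ΔQ = 207.3684 − 76.3636 = 131.0048; wedge = 172.4546 − 48 = 124.4546.
Deadweight loss = ½ × 131.0048 × 124.4546 = 8152.07.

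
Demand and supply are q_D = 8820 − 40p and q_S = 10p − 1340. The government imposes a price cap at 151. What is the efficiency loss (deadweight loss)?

17030.25

In inverse form: demand p = 220.5 − 0.025q, supply p = 134 + 0.1q.
Competitive equilibrium: 220.5 − 0.025q = 134 + 0.1q → q* = 692, p* = 203.2.
At the ceiling p = 151, quantity supplied = (151 − 134)/0.1 = 170.
Willingness to pay at q' = 170: 220.5 − 0.025·170 = 216.25.
Δq = 692 − 170 = 522; wedge = 216.25 − 151 = 65.25.
DWL = ½ × 522 × 65.25 = 17030.25.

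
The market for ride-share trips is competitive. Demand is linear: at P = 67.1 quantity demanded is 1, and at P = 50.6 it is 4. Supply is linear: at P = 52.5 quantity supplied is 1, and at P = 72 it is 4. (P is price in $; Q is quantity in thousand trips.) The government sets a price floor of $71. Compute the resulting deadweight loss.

Demand slope = (50.6 − 67.1)/(4 − 1) = −5.5, so P = 72.6 − 5.5Q.
Supply slope = (72 − 52.5)/(4 − 1) = 6.5, so P = 46 + 6.5Q.
Competitive equilibrium: 72.6 − 5.5Q = 46 + 6.5Q → Q* = 2.2167, P* = 60.4083.
At the floor P = 71, quantity demanded = (72.6 − 71)/5.5 = 0.2909.
Sellers' marginal cost at Q' = 0.2909: 46 + 6.5·0.2909 = 47.8909.
ΔQ = 2.2167 − 0.2909 = 1.9258; wedge = 71 − 47.8909 = 23.1091.
The triangle = ½ × 1.9258 × 23.1091 = $22.25 thousand.

$22.25 thousand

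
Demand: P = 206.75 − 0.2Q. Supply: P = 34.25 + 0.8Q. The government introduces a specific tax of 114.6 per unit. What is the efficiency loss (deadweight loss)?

Competitive equilibrium: 206.75 − 0.2Q = 34.25 + 0.8Q → Q* = 172.5, P* = 172.25.
With the tax, the buyer price exceeds the seller price by 114.6: (206.75 − 0.2Q) − (34.25 + 0.8Q) = 114.6 → Q' = 57.9.
ΔQ = 172.5 − 57.9 = 114.6; the wedge equals the tax, 114.6.
DWL = ½ × 114.6 × 114.6 = 6566.58.

6566.58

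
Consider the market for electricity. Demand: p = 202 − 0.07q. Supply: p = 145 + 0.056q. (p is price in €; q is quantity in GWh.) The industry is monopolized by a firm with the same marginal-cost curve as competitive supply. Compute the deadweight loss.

€1644.50

Competitive equilibrium: 202 − 0.07q = 145 + 0.056q → q* = 452.381, p* = 170.3333.
Marginal revenue: MR = 202 − 0.14q. Set MR = MC: 202 − 0.14q = 145 + 0.056q → q_m = 290.8163.
Price p_m = 202 − 0.07·290.8163 = 181.6429; MC(q_m) = 145 + 0.056·290.8163 = 161.2857.
Competitive q* = 452.381, so Δq = 161.5647; wedge = 181.6429 − 161.2857 = 20.3572.
Welfare loss = ½ × 161.5647 × 20.3572 = €1644.50.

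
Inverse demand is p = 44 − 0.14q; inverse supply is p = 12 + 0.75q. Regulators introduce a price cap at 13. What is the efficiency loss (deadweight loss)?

533.41

Competitive equilibrium: 44 − 0.14q = 12 + 0.75q → q* = 35.9551, p* = 38.9663.
At the ceiling p = 13, quantity supplied = (13 − 12)/0.75 = 1.3333.
Willingness to pay at q' = 1.3333: 44 − 0.14·1.3333 = 43.8133.
Δq = 35.9551 − 1.3333 = 34.6218; wedge = 43.8133 − 13 = 30.8133.
Welfare loss = ½ × 34.6218 × 30.8133 = 533.41.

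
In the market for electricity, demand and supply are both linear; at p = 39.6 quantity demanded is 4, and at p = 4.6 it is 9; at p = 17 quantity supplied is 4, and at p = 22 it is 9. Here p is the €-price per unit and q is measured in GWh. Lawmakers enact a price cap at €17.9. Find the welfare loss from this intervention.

Demand slope = (4.6 − 39.6)/(9 − 4) = −7, so p = 67.6 − 7q.
Supply slope = (22 − 17)/(9 − 4) = 1, so p = 13 + q.
Competitive equilibrium: 67.6 − 7q = 13 + q → q* = 6.825, p* = 19.825.
At the ceiling p = 17.9, quantity supplied = (17.9 − 13)/1 = 4.9.
Willingness to pay at q' = 4.9: 67.6 − 7·4.9 = 33.3.
Δq = 6.825 − 4.9 = 1.925; wedge = 33.3 − 17.9 = 15.4.
Deadweight loss = ½ × 1.925 × 15.4 = €14.82.

€14.82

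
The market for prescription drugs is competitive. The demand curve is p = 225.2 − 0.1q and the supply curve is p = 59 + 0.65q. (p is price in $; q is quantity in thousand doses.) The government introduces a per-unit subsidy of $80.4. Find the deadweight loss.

$4309.44 thousand

Competitive equilibrium: 225.2 − 0.1q = 59 + 0.65q → q* = 221.6, p* = 203.04.
The subsidy lowers effective supply by 80.4: p = 0.65q − 21.4.
New quantity: 225.2 − 0.1q = 0.65q − 21.4 → q' = 328.8.
Overproduction Δq = 328.8 − 221.6 = 107.2; wedge = subsidy = 80.4.
Deadweight loss = ½ × 107.2 × 80.4 = $4309.44 thousand.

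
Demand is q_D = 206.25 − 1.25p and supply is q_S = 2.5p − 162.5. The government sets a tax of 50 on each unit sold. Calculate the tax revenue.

2083.33

In inverse form: demand p = 165 − 0.8q, supply p = 65 + 0.4q.
Competitive equilibrium: 165 − 0.8q = 65 + 0.4q → q* = 83.33333, p* = 98.33333.
With the tax, the buyer price exceeds the seller price by 50: (165 − 0.8q) − (65 + 0.4q) = 50 → q' = 41.66667.
Tax revenue = 50 × 41.66667 = 2083.33.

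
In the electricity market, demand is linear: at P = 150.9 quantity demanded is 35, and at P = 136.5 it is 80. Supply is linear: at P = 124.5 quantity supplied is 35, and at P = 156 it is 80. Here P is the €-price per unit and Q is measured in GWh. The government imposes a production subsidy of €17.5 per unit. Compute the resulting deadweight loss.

Demand slope = (136.5 − 150.9)/(80 − 35) = −0.32, so P = 162.1 − 0.32Q.
Supply slope = (156 − 124.5)/(80 − 35) = 0.7, so P = 100 + 0.7Q.
Competitive equilibrium: 162.1 − 0.32Q = 100 + 0.7Q → Q* = 60.8824, P* = 142.6176.
The subsidy lowers effective supply by 17.5: P = 82.5 + 0.7Q.
New quantity: 162.1 − 0.32Q = 82.5 + 0.7Q → Q' = 78.0392.
Overproduction ΔQ = 78.0392 − 60.8824 = 17.1568; wedge = subsidy = 17.5.
DWL = ½ × 17.1568 × 17.5 = €150.12.

€150.12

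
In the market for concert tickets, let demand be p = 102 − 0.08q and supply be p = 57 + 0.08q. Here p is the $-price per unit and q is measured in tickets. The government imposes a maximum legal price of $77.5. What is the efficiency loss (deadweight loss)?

$50

Competitive equilibrium: 102 − 0.08q = 57 + 0.08q → q* = 281.25, p* = 79.5.
At the ceiling p = 77.5, quantity supplied = (77.5 − 57)/0.08 = 256.25.
Willingness to pay at q' = 256.25: 102 − 0.08·256.25 = 81.5.
Δq = 281.25 − 256.25 = 25; wedge = 81.5 − 77.5 = 4.
DWL = ½ × 25 × 4 = $50.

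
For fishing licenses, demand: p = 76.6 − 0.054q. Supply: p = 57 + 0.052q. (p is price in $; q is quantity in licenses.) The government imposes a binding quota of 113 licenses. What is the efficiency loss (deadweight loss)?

Competitive equilibrium: 76.6 − 0.054q = 57 + 0.052q → q* = 184.9057, p* = 66.6151.
At q = 113: demand price = 76.6 − 0.054·113 = 70.498; supply price = 57 + 0.052·113 = 62.876.
Δq = 184.9057 − 113 = 71.9057; wedge = 70.498 − 62.876 = 7.622.
DWL = ½ × 71.9057 × 7.622 = $274.03.

$274.03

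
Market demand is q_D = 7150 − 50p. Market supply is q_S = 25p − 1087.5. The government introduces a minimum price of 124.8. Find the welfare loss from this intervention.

In inverse form: demand p = 143 − 0.02q, supply p = 43.5 + 0.04q.
Competitive equilibrium: 143 − 0.02q = 43.5 + 0.04q → q* = 1658.3333, p* = 109.8333.
At the floor p = 124.8, quantity demanded = (143 − 124.8)/0.02 = 910.
Sellers' marginal cost at q' = 910: 43.5 + 0.04·910 = 79.9.
Δq = 1658.3333 − 910 = 748.3333; wedge = 124.8 − 79.9 = 44.9.
Welfare loss = ½ × 748.3333 × 44.9 = 16800.08.

16800.08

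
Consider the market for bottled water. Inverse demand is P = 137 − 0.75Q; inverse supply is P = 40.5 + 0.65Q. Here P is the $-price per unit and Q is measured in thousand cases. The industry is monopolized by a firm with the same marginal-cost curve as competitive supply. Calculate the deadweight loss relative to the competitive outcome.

$404.71 thousand

Competitive equilibrium: 137 − 0.75Q = 40.5 + 0.65Q → Q* = 68.9286, P* = 85.3036.
Marginal revenue: MR = 137 − 1.5Q. Set MR = MC: 137 − 1.5Q = 40.5 + 0.65Q → Q_m = 44.8837.
Price P_m = 137 − 0.75·44.8837 = 103.3372; MC(Q_m) = 40.5 + 0.65·44.8837 = 69.6744.
Competitive Q* = 68.9286, so ΔQ = 24.0449; wedge = 103.3372 − 69.6744 = 33.6628.
The triangle = ½ × 24.0449 × 33.6628 = $404.71 thousand.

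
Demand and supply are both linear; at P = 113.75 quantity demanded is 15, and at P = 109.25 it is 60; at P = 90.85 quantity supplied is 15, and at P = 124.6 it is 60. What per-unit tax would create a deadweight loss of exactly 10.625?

4.25

Demand slope = (109.25 − 113.75)/(60 − 15) = −0.1, so P = 115.25 − 0.1Q.
Supply slope = (124.6 − 90.85)/(60 − 15) = 0.75, so P = 79.6 + 0.75Q.
Competitive equilibrium: 115.25 − 0.1Q = 79.6 + 0.75Q → Q* = 41.9412, P* = 111.0559.
A tax t gives ΔQ = t/0.85 and wedge t, so DWL = t²/1.7.
t²/1.7 = 10.625 → t² = 18.0625 → t = 4.25.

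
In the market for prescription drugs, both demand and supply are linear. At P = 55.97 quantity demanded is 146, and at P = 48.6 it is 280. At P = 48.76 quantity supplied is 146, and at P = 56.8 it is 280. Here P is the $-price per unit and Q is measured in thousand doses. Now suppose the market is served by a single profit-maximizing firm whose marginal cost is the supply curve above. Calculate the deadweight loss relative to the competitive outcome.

Demand slope = (48.6 − 55.97)/(280 − 146) = −0.055, so P = 64 − 0.055Q.
Supply slope = (56.8 − 48.76)/(280 − 146) = 0.06, so P = 40 + 0.06Q.
Competitive equilibrium: 64 − 0.055Q = 40 + 0.06Q → Q* = 208.6957, P* = 52.5217.
Marginal revenue: MR = 64 − 0.11Q. Set MR = MC: 64 − 0.11Q = 40 + 0.06Q → Q_m = 141.1765.
Price P_m = 64 − 0.055·141.1765 = 56.2353; MC(Q_m) = 40 + 0.06·141.1765 = 48.4706.
Competitive Q* = 208.6957, so ΔQ = 67.5192; wedge = 56.2353 − 48.4706 = 7.7647.
The triangle = ½ × 67.5192 × 7.7647 = $262.13 thousand.

$262.13 thousand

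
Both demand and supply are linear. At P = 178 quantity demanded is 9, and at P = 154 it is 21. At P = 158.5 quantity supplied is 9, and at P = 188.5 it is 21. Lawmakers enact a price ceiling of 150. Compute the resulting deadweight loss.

134.56

Demand slope = (154 − 178)/(21 − 9) = −2, so P = 196 − 2Q.
Supply slope = (188.5 − 158.5)/(21 − 9) = 2.5, so P = 136 + 2.5Q.
Competitive equilibrium: 196 − 2Q = 136 + 2.5Q → Q* = 13.3333, P* = 169.3333.
At the ceiling P = 150, quantity supplied = (150 − 136)/2.5 = 5.6.
Willingness to pay at Q' = 5.6: 196 − 2·5.6 = 184.8.
ΔQ = 13.3333 − 5.6 = 7.7333; wedge = 184.8 − 150 = 34.8.
Welfare loss = ½ × 7.7333 × 34.8 = 134.56.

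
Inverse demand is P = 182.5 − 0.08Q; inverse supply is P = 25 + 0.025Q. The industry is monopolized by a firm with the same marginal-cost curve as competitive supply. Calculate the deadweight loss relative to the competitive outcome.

Competitive equilibrium: 182.5 − 0.08Q = 25 + 0.025Q → Q* = 1500, P* = 62.5.
Marginal revenue: MR = 182.5 − 0.16Q. Set MR = MC: 182.5 − 0.16Q = 25 + 0.025Q → Q_m = 851.35135.
Price P_m = 182.5 − 0.08·851.35135 = 114.39189; MC(Q_m) = 25 + 0.025·851.35135 = 46.28378.
Competitive Q* = 1500, so ΔQ = 648.64865; wedge = 114.39189 − 46.28378 = 68.10811.
Deadweight loss = ½ × 648.64865 × 68.10811 = 22089.12.

22089.12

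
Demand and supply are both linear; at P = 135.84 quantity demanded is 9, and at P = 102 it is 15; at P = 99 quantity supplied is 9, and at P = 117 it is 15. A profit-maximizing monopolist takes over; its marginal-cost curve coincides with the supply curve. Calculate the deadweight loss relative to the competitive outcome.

118.56

Demand slope = (102 − 135.84)/(15 − 9) = −5.64, so P = 186.6 − 5.64Q.
Supply slope = (117 − 99)/(15 − 9) = 3, so P = 72 + 3Q.
Competitive equilibrium: 186.6 − 5.64Q = 72 + 3Q → Q* = 13.2639, P* = 111.7917.
Marginal revenue: MR = 186.6 − 11.28Q. Set MR = MC: 186.6 − 11.28Q = 72 + 3Q → Q_m = 8.0252.
Price P_m = 186.6 − 5.64·8.0252 = 141.3379; MC(Q_m) = 72 + 3·8.0252 = 96.0756.
Competitive Q* = 13.2639, so ΔQ = 5.2387; wedge = 141.3379 − 96.0756 = 45.2623.
Welfare loss = ½ × 5.2387 × 45.2623 = 118.56.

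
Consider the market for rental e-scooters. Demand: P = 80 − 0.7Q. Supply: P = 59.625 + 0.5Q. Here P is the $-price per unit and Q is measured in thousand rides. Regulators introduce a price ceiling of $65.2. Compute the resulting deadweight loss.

Competitive equilibrium: 80 − 0.7Q = 59.625 + 0.5Q → Q* = 16.9792, P* = 68.1146.
At the ceiling P = 65.2, quantity supplied = (65.2 − 59.625)/0.5 = 11.15.
Willingness to pay at Q' = 11.15: 80 − 0.7·11.15 = 72.195.
ΔQ = 16.9792 − 11.15 = 5.8292; wedge = 72.195 − 65.2 = 6.995.
Welfare loss = ½ × 5.8292 × 6.995 = $20.39 thousand.

$20.39 thousand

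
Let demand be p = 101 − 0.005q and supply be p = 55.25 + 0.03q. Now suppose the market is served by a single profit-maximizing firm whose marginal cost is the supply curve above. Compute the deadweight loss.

Competitive equilibrium: 101 − 0.005q = 55.25 + 0.03q → q* = 1307.14286, p* = 94.46429.
Marginal revenue: MR = 101 − 0.01q. Set MR = MC: 101 − 0.01q = 55.25 + 0.03q → q_m = 1143.75.
Price p_m = 101 − 0.005·1143.75 = 95.28125; MC(q_m) = 55.25 + 0.03·1143.75 = 89.5625.
Competitive q* = 1307.14286, so Δq = 163.39286; wedge = 95.28125 − 89.5625 = 5.71875.
Deadweight loss = ½ × 163.39286 × 5.71875 = 467.20.

467.20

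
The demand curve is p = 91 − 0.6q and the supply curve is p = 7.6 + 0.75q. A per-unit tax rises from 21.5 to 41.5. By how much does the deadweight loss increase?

466.67

Competitive equilibrium: 91 − 0.6q = 7.6 + 0.75q → q* = 61.7778, p* = 53.9333.
For a per-unit tax t: Δq = t/1.35, so DWL = ½·t·(t/1.35) = t²/2.7.
At t = 21.5: DWL = 171.204. At t = 41.5: DWL = 637.87.
Increase = 637.87 − 171.204 = 466.67.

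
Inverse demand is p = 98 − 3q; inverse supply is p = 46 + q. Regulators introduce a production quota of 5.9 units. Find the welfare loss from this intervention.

Competitive equilibrium: 98 − 3q = 46 + q → q* = 13, p* = 59.
At q = 5.9: demand price = 98 − 3·5.9 = 80.3; supply price = 46 + 1·5.9 = 51.9.
Δq = 13 − 5.9 = 7.1; wedge = 80.3 − 51.9 = 28.4.
The triangle = ½ × 7.1 × 28.4 = 100.82.

100.82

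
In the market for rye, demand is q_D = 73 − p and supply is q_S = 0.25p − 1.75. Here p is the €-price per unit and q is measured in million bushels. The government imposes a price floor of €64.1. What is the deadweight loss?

€46.225 million

In inverse form: demand p = 73 − q, supply p = 7 + 4q.
Competitive equilibrium: 73 − q = 7 + 4q → q* = 13.2, p* = 59.8.
At the floor p = 64.1, quantity demanded = (73 − 64.1)/1 = 8.9.
Sellers' marginal cost at q' = 8.9: 7 + 4·8.9 = 42.6.
Δq = 13.2 − 8.9 = 4.3; wedge = 64.1 − 42.6 = 21.5.
DWL = ½ × 4.3 × 21.5 = €46.225 million.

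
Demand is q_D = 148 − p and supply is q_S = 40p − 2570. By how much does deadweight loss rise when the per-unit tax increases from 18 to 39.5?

In inverse form: demand p = 148 − q, supply p = 64.25 + 0.025q.
Competitive equilibrium: 148 − q = 64.25 + 0.025q → q* = 81.7073, p* = 66.2927.
For a per-unit tax t: Δq = t/1.025, so DWL = ½·t·(t/1.025) = t²/2.05.
At t = 18: DWL = 158.049. At t = 39.5: DWL = 761.098.
Increase = 761.098 − 158.049 = 603.05.

603.05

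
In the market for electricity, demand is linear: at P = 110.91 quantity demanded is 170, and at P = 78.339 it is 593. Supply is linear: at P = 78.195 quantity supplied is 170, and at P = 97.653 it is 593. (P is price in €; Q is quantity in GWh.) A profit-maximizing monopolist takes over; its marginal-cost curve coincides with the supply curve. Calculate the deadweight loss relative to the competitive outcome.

Demand slope = (78.339 − 110.91)/(593 − 170) = −0.077, so P = 124 − 0.077Q.
Supply slope = (97.653 − 78.195)/(593 − 170) = 0.046, so P = 70.375 + 0.046Q.
Competitive equilibrium: 124 − 0.077Q = 70.375 + 0.046Q → Q* = 435.9756, P* = 90.4299.
Marginal revenue: MR = 124 − 0.154Q. Set MR = MC: 124 − 0.154Q = 70.375 + 0.046Q → Q_m = 268.125.
Price P_m = 124 − 0.077·268.125 = 103.3544; MC(Q_m) = 70.375 + 0.046·268.125 = 82.7088.
Competitive Q* = 435.9756, so ΔQ = 167.8506; wedge = 103.3544 − 82.7088 = 20.6456.
Deadweight loss = ½ × 167.8506 × 20.6456 = €1732.69.

€1732.69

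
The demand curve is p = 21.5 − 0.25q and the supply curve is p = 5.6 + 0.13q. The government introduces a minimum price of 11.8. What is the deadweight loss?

Competitive equilibrium: 21.5 − 0.25q = 5.6 + 0.13q → q* = 41.8421, p* = 11.0395.
At the floor p = 11.8, quantity demanded = (21.5 − 11.8)/0.25 = 38.8.
Sellers' marginal cost at q' = 38.8: 5.6 + 0.13·38.8 = 10.644.
Δq = 41.8421 − 38.8 = 3.0421; wedge = 11.8 − 10.644 = 1.156.
Welfare loss = ½ × 3.0421 × 1.156 = 1.76.

1.76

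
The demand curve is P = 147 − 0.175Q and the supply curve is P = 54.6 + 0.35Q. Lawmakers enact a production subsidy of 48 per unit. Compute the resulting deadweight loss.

2194.29

Competitive equilibrium: 147 − 0.175Q = 54.6 + 0.35Q → Q* = 176, P* = 116.2.
The subsidy lowers effective supply by 48: P = 6.6 + 0.35Q.
New quantity: 147 − 0.175Q = 6.6 + 0.35Q → Q' = 267.4286.
Overproduction ΔQ = 267.4286 − 176 = 91.4286; wedge = subsidy = 48.
The triangle = ½ × 91.4286 × 48 = 2194.29.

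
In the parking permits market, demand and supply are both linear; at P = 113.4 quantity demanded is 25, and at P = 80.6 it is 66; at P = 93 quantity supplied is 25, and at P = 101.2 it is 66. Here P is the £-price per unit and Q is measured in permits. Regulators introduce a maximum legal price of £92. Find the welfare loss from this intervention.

£322.58

Demand slope = (80.6 − 113.4)/(66 − 25) = −0.8, so P = 133.4 − 0.8Q.
Supply slope = (101.2 − 93)/(66 − 25) = 0.2, so P = 88 + 0.2Q.
Competitive equilibrium: 133.4 − 0.8Q = 88 + 0.2Q → Q* = 45.4, P* = 97.08.
At the ceiling P = 92, quantity supplied = (92 − 88)/0.2 = 20.
Willingness to pay at Q' = 20: 133.4 − 0.8·20 = 117.4.
ΔQ = 45.4 − 20 = 25.4; wedge = 117.4 − 92 = 25.4.
The triangle = ½ × 25.4 × 25.4 = £322.58.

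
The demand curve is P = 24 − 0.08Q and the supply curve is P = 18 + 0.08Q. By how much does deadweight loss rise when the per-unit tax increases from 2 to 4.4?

Competitive equilibrium: 24 − 0.08Q = 18 + 0.08Q → Q* = 37.5, P* = 21.
For a per-unit tax t: ΔQ = t/0.16, so DWL = ½·t·(t/0.16) = t²/0.32.
At t = 2: DWL = 12.5. At t = 4.4: DWL = 60.5.
Increase = 60.5 − 12.5 = 48.

48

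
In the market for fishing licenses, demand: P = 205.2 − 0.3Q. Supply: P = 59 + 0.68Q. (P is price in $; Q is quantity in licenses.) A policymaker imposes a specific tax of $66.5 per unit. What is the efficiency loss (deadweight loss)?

$2256.25

Competitive equilibrium: 205.2 − 0.3Q = 59 + 0.68Q → Q* = 149.1837, P* = 160.4449.
With the tax, the buyer price exceeds the seller price by 66.5: (205.2 − 0.3Q) − (59 + 0.68Q) = 66.5 → Q' = 81.3265.
ΔQ = 149.1837 − 81.3265 = 67.8572; the wedge equals the tax, 66.5.
Welfare loss = ½ × 67.8572 × 66.5 = $2256.25.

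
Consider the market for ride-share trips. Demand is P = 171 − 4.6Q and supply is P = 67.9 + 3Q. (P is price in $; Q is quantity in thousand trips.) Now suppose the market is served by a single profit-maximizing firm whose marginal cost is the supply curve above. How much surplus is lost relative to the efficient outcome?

$99.42 thousand

Competitive equilibrium: 171 − 4.6Q = 67.9 + 3Q → Q* = 13.5658, P* = 108.5974.
Marginal revenue: MR = 171 − 9.2Q. Set MR = MC: 171 − 9.2Q = 67.9 + 3Q → Q_m = 8.4508.
Price P_m = 171 − 4.6·8.4508 = 132.1263; MC(Q_m) = 67.9 + 3·8.4508 = 93.2524.
Competitive Q* = 13.5658, so ΔQ = 5.115; wedge = 132.1263 − 93.2524 = 38.8739.
Welfare loss = ½ × 5.115 × 38.8739 = $99.42 thousand.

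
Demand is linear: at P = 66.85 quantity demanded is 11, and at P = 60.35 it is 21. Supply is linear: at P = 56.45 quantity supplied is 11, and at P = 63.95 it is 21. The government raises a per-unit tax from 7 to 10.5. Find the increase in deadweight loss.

Demand slope = (60.35 − 66.85)/(21 − 11) = −0.65, so P = 74 − 0.65Q.
Supply slope = (63.95 − 56.45)/(21 − 11) = 0.75, so P = 48.2 + 0.75Q.
Competitive equilibrium: 74 − 0.65Q = 48.2 + 0.75Q → Q* = 18.4286, P* = 62.0214.
For a per-unit tax t: ΔQ = t/1.4, so DWL = ½·t·(t/1.4) = t²/2.8.
At t = 7: DWL = 17.5. At t = 10.5: DWL = 39.375.
Increase = 39.375 − 17.5 = 21.875.

21.875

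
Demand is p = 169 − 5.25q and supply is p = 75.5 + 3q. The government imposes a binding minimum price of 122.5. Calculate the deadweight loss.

Competitive equilibrium: 169 − 5.25q = 75.5 + 3q → q* = 11.3333, p* = 109.5.
At the floor p = 122.5, quantity demanded = (169 − 122.5)/5.25 = 8.8571.
Sellers' marginal cost at q' = 8.8571: 75.5 + 3·8.8571 = 102.0713.
Δq = 11.3333 − 8.8571 = 2.4762; wedge = 122.5 − 102.0713 = 20.4287.
Welfare loss = ½ × 2.4762 × 20.4287 = 25.29.

25.29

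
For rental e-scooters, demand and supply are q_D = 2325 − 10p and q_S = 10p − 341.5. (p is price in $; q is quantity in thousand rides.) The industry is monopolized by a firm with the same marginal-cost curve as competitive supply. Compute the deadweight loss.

$10928.53 thousand

In inverse form: demand p = 232.5 − 0.1q, supply p = 34.15 + 0.1q.
Competitive equilibrium: 232.5 − 0.1q = 34.15 + 0.1q → q* = 991.75, p* = 133.325.
Marginal revenue: MR = 232.5 − 0.2q. Set MR = MC: 232.5 − 0.2q = 34.15 + 0.1q → q_m = 661.16667.
Price p_m = 232.5 − 0.1·661.16667 = 166.38333; MC(q_m) = 34.15 + 0.1·661.16667 = 100.26667.
Competitive q* = 991.75, so Δq = 330.58333; wedge = 166.38333 − 100.26667 = 66.11666.
DWL = ½ × 330.58333 × 66.11666 = $10928.53 thousand.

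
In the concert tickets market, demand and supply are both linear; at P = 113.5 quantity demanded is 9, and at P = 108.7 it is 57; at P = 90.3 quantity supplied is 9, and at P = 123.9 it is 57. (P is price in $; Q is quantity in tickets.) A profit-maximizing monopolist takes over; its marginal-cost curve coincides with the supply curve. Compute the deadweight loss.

Demand slope = (108.7 − 113.5)/(57 − 9) = −0.1, so P = 114.4 − 0.1Q.
Supply slope = (123.9 − 90.3)/(57 − 9) = 0.7, so P = 84 + 0.7Q.
Competitive equilibrium: 114.4 − 0.1Q = 84 + 0.7Q → Q* = 38, P* = 110.6.
Marginal revenue: MR = 114.4 − 0.2Q. Set MR = MC: 114.4 − 0.2Q = 84 + 0.7Q → Q_m = 33.7778.
Price P_m = 114.4 − 0.1·33.7778 = 111.0222; MC(Q_m) = 84 + 0.7·33.7778 = 107.6445.
Competitive Q* = 38, so ΔQ = 4.2222; wedge = 111.0222 − 107.6445 = 3.3777.
Deadweight loss = ½ × 4.2222 × 3.3777 = $7.13.

$7.13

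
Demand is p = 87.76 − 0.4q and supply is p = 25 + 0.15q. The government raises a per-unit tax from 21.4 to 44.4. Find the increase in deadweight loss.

1375.82

Competitive equilibrium: 87.76 − 0.4q = 25 + 0.15q → q* = 114.1091, p* = 42.1164.
For a per-unit tax t: Δq = t/0.55, so DWL = ½·t·(t/0.55) = t²/1.1.
At t = 21.4: DWL = 416.327. At t = 44.4: DWL = 1792.145.
Increase = 1792.145 − 416.327 = 1375.82.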